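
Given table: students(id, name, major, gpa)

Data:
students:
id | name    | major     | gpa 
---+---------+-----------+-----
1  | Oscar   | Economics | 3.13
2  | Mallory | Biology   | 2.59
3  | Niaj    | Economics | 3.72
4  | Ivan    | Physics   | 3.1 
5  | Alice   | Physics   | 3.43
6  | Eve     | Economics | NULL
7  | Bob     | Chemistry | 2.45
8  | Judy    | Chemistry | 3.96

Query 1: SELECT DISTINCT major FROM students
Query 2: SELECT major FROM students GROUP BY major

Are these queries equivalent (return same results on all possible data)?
Yes, equivalent

Both queries return: [('Biology',), ('Chemistry',), ('Economics',), ('Physics',)]

Reason: Both get unique majors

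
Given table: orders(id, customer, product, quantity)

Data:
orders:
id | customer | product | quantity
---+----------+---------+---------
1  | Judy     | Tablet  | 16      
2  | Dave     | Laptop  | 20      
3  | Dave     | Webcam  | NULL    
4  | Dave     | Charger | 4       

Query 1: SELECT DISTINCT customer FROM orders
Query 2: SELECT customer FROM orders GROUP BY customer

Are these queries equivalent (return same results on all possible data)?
Yes, equivalent

Both queries return: [('Dave',), ('Judy',)]

Reason: Both get unique customers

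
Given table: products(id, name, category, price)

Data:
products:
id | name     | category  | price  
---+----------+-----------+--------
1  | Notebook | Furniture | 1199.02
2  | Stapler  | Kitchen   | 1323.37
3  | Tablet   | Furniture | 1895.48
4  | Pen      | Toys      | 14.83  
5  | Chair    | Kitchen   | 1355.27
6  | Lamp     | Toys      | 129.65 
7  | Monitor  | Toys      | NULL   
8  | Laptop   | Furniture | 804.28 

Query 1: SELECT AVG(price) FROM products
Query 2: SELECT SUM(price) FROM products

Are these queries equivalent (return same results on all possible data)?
No, not equivalent

Query 1 returns: [(960.2714285714285,)]
Query 2 returns: [(6721.9,)]

Reason: AVG vs SUM give different aggregate values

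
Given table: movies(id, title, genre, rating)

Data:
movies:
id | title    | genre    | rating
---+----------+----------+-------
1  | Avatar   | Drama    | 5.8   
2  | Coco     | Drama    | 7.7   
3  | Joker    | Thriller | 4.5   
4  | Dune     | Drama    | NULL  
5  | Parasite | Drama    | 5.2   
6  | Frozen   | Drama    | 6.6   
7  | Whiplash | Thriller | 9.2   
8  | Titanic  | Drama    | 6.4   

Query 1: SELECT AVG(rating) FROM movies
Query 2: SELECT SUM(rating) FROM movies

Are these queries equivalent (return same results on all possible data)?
No, not equivalent

Query 1 returns: [(6.485714285714286,)]
Query 2 returns: [(45.4,)]

Reason: AVG vs SUM give different aggregate values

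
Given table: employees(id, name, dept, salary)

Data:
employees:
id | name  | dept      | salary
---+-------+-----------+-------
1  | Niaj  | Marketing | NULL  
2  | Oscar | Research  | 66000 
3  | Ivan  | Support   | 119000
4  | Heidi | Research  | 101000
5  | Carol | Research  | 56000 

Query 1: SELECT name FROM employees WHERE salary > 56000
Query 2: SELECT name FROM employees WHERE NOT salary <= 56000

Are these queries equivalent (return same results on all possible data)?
Yes, equivalent

Both queries return: [('Heidi',), ('Ivan',), ('Oscar',)]

Reason: Both filter salary > 56000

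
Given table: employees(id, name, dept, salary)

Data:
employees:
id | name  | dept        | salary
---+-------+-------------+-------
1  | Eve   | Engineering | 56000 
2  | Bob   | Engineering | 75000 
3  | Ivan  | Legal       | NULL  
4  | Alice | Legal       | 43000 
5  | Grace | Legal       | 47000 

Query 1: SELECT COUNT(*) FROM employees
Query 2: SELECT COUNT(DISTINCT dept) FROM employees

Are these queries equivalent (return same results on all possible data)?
No, not equivalent

Query 1 returns: [(5,)]
Query 2 returns: [(2,)]

Reason: COUNT(*) counts rows, COUNT(DISTINCT dept) counts unique depts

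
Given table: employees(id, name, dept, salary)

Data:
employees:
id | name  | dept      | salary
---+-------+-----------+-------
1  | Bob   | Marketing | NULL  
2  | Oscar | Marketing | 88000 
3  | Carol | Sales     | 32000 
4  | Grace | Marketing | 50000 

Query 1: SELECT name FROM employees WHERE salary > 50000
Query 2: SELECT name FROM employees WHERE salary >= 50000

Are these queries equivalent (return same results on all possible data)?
No, not equivalent

Query 1 returns: [('Oscar',)]
Query 2 returns: [('Oscar',), ('Grace',)]

Reason: > vs >= gives different results when salary = 50000 exists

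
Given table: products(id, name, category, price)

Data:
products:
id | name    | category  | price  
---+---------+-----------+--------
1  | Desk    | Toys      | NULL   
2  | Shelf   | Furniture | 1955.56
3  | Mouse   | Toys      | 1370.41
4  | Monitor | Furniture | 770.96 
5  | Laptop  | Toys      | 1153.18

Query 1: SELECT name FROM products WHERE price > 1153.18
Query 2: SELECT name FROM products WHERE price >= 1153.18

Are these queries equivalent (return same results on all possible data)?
No, not equivalent

Query 1 returns: [('Shelf',), ('Mouse',)]
Query 2 returns: [('Shelf',), ('Mouse',), ('Laptop',)]

Reason: > vs >= gives different results when price = 1153.18 exists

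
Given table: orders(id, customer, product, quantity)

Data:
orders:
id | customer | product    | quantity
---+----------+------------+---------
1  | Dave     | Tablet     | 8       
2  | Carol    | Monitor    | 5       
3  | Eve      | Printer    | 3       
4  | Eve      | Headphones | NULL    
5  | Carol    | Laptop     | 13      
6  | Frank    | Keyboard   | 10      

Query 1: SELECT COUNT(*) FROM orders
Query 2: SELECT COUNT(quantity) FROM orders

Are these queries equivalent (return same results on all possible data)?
No, not equivalent

Query 1 returns: [(6,)]
Query 2 returns: [(5,)]

Reason: COUNT(*) includes NULLs, COUNT(column) excludes them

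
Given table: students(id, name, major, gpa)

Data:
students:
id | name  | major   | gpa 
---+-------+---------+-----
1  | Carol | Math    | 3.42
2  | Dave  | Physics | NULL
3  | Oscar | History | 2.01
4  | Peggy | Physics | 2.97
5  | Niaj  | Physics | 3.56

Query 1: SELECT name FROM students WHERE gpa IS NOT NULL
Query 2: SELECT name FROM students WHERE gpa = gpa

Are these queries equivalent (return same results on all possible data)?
Yes, equivalent

Both queries return: [('Carol',), ('Niaj',), ('Oscar',), ('Peggy',)]

Reason: IS NOT NULL vs self-equality (both exclude NULLs)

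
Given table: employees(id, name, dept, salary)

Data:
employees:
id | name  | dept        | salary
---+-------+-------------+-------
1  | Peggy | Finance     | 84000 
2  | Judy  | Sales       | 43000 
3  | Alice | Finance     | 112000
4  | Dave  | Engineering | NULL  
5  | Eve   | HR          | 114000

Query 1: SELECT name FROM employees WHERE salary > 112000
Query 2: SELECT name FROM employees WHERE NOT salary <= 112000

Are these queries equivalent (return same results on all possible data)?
Yes, equivalent

Both queries return: [('Eve',)]

Reason: Both filter salary > 112000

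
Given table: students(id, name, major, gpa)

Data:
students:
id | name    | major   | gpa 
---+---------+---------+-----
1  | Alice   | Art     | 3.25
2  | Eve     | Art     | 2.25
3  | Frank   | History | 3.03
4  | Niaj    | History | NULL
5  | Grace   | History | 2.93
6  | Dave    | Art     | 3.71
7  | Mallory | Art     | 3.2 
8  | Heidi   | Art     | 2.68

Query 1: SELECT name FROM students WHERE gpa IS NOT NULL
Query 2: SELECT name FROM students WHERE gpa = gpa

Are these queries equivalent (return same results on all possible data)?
Yes, equivalent

Both queries return: [('Alice',), ('Dave',), ('Eve',), ('Frank',), ('Grace',), ('Heidi',), ('Mallory',)]

Reason: IS NOT NULL vs self-equality (both exclude NULLs)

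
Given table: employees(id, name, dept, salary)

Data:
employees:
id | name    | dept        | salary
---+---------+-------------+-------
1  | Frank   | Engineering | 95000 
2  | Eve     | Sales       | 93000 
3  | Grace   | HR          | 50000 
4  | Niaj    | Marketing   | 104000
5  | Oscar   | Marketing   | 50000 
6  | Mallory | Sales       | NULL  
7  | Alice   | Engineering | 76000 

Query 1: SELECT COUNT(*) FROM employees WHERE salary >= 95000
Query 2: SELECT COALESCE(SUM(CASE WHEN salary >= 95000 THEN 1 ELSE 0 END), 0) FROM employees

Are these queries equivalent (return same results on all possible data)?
Yes, equivalent

Both queries return: [(2,)]

Reason: COUNT with WHERE vs conditional SUM (COALESCE handles empty-table NULL)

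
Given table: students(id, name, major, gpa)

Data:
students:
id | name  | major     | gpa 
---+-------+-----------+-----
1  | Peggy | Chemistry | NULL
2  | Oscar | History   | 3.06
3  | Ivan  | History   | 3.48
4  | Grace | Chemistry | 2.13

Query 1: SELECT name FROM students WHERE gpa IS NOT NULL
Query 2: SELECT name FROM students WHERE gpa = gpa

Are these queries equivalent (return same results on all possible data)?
Yes, equivalent

Both queries return: [('Grace',), ('Ivan',), ('Oscar',)]

Reason: IS NOT NULL vs self-equality (both exclude NULLs)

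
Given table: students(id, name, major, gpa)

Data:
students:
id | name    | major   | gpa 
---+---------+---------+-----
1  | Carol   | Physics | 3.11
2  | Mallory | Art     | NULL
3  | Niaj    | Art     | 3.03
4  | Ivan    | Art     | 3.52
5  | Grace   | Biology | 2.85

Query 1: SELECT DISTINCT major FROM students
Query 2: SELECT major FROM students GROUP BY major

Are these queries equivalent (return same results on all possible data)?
Yes, equivalent

Both queries return: [('Art',), ('Biology',), ('Physics',)]

Reason: Both get unique majors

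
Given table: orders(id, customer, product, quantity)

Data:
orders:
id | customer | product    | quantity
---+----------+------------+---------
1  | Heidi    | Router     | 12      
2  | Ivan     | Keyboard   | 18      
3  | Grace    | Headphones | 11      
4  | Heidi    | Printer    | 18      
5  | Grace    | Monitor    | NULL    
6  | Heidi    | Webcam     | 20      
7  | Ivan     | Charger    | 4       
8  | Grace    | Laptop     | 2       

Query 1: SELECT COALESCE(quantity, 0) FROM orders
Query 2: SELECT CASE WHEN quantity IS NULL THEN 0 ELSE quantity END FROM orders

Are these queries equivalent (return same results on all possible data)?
Yes, equivalent

Both queries return: [(0,), (2,), (4,), (11,), (12,), (18,), (18,), (20,)]

Reason: COALESCE vs CASE for NULL handling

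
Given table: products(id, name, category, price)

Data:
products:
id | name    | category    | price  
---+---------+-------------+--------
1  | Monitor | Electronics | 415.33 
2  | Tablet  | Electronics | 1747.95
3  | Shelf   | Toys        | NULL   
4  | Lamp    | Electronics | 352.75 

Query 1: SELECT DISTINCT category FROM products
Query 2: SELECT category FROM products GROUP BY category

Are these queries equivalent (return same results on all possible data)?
Yes, equivalent

Both queries return: [('Electronics',), ('Toys',)]

Reason: Both get unique categorys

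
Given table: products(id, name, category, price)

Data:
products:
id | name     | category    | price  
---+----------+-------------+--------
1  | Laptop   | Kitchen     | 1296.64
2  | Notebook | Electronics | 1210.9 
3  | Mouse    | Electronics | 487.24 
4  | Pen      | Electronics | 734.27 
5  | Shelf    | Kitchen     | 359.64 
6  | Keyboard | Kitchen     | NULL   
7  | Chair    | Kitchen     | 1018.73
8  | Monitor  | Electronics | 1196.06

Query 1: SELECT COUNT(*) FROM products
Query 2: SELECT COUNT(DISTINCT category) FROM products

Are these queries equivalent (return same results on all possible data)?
No, not equivalent

Query 1 returns: [(8,)]
Query 2 returns: [(2,)]

Reason: COUNT(*) counts rows, COUNT(DISTINCT category) counts unique categorys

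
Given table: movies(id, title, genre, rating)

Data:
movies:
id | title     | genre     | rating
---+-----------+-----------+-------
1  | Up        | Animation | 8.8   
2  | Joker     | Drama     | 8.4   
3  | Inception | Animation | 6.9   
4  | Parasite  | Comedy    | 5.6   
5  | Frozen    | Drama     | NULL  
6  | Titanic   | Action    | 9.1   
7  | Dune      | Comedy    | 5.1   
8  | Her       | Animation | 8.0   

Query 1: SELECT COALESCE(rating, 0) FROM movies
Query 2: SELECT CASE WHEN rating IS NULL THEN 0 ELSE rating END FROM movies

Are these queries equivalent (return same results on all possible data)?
Yes, equivalent

Both queries return: [(0,), (5.1,), (5.6,), (6.9,), (8.0,), (8.4,), (8.8,), (9.1,)]

Reason: COALESCE vs CASE for NULL handling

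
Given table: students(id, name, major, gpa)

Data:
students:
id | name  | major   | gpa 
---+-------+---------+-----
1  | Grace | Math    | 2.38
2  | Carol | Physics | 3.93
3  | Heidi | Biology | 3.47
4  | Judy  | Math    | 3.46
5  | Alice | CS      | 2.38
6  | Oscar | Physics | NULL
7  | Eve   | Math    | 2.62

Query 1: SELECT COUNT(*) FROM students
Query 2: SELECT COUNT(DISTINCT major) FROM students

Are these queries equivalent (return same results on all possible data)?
No, not equivalent

Query 1 returns: [(7,)]
Query 2 returns: [(4,)]

Reason: COUNT(*) counts rows, COUNT(DISTINCT major) counts unique majors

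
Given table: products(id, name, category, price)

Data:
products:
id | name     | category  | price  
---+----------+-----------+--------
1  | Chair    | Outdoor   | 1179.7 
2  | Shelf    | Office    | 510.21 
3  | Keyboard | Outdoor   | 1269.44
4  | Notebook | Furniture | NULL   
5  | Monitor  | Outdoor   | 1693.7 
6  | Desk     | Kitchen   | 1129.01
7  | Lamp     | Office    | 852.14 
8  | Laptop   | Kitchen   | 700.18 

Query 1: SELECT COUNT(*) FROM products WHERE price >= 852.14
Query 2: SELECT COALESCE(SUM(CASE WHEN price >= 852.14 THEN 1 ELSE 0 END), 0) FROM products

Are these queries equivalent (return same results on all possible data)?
Yes, equivalent

Both queries return: [(5,)]

Reason: COUNT with WHERE vs conditional SUM (COALESCE handles empty-table NULL)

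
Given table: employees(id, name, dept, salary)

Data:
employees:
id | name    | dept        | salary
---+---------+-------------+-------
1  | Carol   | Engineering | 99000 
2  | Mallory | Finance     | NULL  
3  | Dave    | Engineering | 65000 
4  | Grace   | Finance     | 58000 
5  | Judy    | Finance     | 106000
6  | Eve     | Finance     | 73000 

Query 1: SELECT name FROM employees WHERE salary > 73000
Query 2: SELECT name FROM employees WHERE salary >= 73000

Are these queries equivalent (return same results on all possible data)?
No, not equivalent

Query 1 returns: [('Carol',), ('Judy',)]
Query 2 returns: [('Carol',), ('Judy',), ('Eve',)]

Reason: > vs >= gives different results when salary = 73000 exists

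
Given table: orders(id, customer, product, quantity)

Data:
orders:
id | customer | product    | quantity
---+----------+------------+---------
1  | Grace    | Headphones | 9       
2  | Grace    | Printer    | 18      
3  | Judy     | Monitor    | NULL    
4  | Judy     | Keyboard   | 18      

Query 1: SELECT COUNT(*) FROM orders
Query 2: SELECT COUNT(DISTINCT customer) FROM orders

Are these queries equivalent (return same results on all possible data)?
No, not equivalent

Query 1 returns: [(4,)]
Query 2 returns: [(2,)]

Reason: COUNT(*) counts rows, COUNT(DISTINCT customer) counts unique customers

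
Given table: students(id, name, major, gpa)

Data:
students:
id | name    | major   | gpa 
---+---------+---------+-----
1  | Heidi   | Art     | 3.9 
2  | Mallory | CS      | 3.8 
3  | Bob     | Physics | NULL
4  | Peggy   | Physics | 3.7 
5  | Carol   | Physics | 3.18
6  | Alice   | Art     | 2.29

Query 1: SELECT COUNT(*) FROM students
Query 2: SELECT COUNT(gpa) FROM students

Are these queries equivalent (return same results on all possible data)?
No, not equivalent

Query 1 returns: [(6,)]
Query 2 returns: [(5,)]

Reason: COUNT(*) includes NULLs, COUNT(column) excludes them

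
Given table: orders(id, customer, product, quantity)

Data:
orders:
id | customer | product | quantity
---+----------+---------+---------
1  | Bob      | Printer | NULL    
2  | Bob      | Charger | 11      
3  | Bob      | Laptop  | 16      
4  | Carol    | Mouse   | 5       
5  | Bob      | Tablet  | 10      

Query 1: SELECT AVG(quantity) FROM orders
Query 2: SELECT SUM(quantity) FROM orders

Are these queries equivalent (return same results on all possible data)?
No, not equivalent

Query 1 returns: [(10.5,)]
Query 2 returns: [(42,)]

Reason: AVG vs SUM give different aggregate values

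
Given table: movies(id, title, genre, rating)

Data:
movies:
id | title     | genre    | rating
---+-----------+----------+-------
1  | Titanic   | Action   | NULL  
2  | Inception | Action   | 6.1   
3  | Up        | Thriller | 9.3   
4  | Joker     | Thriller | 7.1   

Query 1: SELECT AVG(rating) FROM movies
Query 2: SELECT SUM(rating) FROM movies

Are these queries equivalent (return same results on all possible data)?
No, not equivalent

Query 1 returns: [(7.5,)]
Query 2 returns: [(22.5,)]

Reason: AVG vs SUM give different aggregate values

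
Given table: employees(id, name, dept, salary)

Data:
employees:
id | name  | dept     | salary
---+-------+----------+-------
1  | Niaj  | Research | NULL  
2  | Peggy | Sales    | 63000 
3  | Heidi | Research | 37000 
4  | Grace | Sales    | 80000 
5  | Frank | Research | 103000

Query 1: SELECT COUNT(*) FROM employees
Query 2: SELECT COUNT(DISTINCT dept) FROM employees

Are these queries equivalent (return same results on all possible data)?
No, not equivalent

Query 1 returns: [(5,)]
Query 2 returns: [(2,)]

Reason: COUNT(*) counts rows, COUNT(DISTINCT dept) counts unique depts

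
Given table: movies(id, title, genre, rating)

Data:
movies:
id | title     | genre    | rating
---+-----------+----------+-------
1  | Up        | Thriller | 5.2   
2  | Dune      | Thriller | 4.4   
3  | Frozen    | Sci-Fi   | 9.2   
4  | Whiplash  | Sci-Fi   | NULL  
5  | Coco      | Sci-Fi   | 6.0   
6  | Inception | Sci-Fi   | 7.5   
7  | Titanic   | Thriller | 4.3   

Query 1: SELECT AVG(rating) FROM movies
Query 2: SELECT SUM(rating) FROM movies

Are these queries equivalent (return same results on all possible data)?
No, not equivalent

Query 1 returns: [(6.1000000000000005,)]
Query 2 returns: [(36.6,)]

Reason: AVG vs SUM give different aggregate values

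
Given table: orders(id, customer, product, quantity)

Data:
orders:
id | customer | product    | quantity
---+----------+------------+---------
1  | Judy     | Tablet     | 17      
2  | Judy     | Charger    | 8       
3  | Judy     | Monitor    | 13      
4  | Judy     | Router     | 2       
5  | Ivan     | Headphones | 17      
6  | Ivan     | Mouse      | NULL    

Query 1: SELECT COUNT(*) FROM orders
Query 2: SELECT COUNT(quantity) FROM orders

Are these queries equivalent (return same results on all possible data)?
No, not equivalent

Query 1 returns: [(6,)]
Query 2 returns: [(5,)]

Reason: COUNT(*) includes NULLs, COUNT(column) excludes them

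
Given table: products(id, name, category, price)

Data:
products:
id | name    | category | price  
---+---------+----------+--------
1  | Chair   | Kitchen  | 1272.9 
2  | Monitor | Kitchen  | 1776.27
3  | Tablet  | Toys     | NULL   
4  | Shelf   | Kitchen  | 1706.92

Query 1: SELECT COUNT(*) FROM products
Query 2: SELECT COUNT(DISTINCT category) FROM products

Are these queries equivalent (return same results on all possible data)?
No, not equivalent

Query 1 returns: [(4,)]
Query 2 returns: [(2,)]

Reason: COUNT(*) counts rows, COUNT(DISTINCT category) counts unique categorys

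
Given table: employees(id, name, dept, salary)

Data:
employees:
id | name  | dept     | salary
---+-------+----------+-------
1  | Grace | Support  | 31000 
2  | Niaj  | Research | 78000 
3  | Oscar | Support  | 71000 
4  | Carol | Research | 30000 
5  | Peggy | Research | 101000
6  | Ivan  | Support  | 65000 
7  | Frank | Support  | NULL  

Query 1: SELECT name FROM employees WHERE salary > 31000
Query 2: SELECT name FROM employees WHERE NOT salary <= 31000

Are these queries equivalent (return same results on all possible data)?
Yes, equivalent

Both queries return: [('Ivan',), ('Niaj',), ('Oscar',), ('Peggy',)]

Reason: Both filter salary > 31000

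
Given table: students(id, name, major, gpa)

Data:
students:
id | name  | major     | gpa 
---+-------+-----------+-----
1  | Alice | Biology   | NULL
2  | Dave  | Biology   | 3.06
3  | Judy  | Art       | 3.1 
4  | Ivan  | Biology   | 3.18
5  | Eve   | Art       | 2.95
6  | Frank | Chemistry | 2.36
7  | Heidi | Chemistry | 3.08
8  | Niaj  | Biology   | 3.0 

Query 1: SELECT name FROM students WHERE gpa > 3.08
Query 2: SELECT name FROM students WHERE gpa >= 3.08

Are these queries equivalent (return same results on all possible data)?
No, not equivalent

Query 1 returns: [('Judy',), ('Ivan',)]
Query 2 returns: [('Judy',), ('Ivan',), ('Heidi',)]

Reason: > vs >= gives different results when gpa = 3.08 exists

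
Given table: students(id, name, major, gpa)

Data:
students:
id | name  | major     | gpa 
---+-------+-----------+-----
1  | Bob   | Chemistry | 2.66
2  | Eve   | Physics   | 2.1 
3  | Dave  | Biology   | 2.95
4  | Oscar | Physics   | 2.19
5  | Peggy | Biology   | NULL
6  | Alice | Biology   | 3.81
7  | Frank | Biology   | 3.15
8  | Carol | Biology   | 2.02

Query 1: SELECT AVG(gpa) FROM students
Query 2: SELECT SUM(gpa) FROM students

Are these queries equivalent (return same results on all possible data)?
No, not equivalent

Query 1 returns: [(2.697142857142857,)]
Query 2 returns: [(18.88,)]

Reason: AVG vs SUM give different aggregate values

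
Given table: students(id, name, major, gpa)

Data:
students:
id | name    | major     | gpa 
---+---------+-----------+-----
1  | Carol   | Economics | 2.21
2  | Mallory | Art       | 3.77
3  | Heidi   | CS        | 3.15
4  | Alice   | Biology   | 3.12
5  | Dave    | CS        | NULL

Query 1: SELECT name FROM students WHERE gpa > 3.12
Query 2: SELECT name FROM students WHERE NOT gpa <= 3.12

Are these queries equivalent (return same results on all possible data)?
Yes, equivalent

Both queries return: [('Heidi',), ('Mallory',)]

Reason: Both filter gpa > 3.12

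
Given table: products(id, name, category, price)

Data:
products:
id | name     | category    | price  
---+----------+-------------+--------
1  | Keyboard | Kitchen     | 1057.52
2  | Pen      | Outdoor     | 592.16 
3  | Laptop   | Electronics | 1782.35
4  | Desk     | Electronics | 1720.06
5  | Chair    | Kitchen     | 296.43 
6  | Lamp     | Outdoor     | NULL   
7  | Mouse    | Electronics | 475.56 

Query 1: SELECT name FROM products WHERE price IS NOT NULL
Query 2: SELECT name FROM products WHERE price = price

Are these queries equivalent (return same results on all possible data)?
Yes, equivalent

Both queries return: [('Chair',), ('Desk',), ('Keyboard',), ('Laptop',), ('Mouse',), ('Pen',)]

Reason: IS NOT NULL vs self-equality (both exclude NULLs)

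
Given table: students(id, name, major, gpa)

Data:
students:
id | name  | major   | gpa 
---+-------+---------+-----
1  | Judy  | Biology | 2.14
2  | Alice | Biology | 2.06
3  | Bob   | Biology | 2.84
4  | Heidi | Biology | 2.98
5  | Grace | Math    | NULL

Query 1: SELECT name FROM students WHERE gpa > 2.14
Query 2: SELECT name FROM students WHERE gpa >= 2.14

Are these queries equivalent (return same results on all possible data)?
No, not equivalent

Query 1 returns: [('Bob',), ('Heidi',)]
Query 2 returns: [('Judy',), ('Bob',), ('Heidi',)]

Reason: > vs >= gives different results when gpa = 2.14 exists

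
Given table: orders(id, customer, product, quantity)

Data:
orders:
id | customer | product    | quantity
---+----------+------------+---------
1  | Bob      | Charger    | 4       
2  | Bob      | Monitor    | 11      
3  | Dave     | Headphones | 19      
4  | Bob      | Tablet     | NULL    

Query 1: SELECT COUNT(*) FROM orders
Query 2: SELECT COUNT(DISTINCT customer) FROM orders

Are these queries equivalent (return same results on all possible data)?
No, not equivalent

Query 1 returns: [(4,)]
Query 2 returns: [(2,)]

Reason: COUNT(*) counts rows, COUNT(DISTINCT customer) counts unique customers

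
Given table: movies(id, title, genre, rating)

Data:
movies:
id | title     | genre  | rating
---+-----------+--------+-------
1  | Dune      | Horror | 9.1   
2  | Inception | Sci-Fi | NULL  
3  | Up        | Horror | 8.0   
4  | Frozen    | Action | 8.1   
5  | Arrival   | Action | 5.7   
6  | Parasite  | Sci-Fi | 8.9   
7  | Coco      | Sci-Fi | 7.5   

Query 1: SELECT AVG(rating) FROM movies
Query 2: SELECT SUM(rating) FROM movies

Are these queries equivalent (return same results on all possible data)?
No, not equivalent

Query 1 returns: [(7.883333333333333,)]
Query 2 returns: [(47.3,)]

Reason: AVG vs SUM give different aggregate values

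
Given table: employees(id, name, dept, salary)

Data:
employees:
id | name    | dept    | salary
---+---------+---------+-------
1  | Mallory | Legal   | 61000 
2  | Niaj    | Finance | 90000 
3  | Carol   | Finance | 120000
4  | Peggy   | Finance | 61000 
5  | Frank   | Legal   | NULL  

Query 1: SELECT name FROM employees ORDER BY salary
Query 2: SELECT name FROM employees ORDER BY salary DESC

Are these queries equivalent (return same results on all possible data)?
No, not equivalent

Query 1 returns: [('Frank',), ('Mallory',), ('Peggy',), ('Niaj',), ('Carol',)]
Query 2 returns: [('Carol',), ('Niaj',), ('Mallory',), ('Peggy',), ('Frank',)]

Reason: ASC vs DESC gives opposite ordering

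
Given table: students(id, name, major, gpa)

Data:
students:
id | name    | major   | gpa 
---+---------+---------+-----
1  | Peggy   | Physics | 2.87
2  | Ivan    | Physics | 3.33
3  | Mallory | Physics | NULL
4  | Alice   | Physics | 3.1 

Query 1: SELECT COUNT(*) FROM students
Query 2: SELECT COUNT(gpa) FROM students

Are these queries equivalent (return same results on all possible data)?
No, not equivalent

Query 1 returns: [(4,)]
Query 2 returns: [(3,)]

Reason: COUNT(*) includes NULLs, COUNT(column) excludes them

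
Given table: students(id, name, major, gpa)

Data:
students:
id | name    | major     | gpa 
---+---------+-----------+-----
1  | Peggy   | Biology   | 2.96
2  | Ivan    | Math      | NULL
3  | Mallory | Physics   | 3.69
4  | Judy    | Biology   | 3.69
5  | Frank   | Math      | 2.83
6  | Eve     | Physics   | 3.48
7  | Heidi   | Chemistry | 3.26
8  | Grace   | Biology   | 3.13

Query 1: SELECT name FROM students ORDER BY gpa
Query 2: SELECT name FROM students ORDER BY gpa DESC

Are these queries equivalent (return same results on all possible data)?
No, not equivalent

Query 1 returns: [('Ivan',), ('Frank',), ('Peggy',), ('Grace',), ('Heidi',), ('Eve',), ('Mallory',), ('Judy',)]
Query 2 returns: [('Mallory',), ('Judy',), ('Eve',), ('Heidi',), ('Grace',), ('Peggy',), ('Frank',), ('Ivan',)]

Reason: ASC vs DESC gives opposite ordering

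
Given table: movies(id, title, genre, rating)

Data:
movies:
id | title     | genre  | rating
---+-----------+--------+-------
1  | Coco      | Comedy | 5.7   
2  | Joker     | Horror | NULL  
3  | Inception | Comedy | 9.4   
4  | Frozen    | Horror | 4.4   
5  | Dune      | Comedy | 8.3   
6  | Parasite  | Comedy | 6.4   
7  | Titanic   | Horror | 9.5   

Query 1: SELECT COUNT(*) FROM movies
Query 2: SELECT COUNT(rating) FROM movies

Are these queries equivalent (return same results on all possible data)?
No, not equivalent

Query 1 returns: [(7,)]
Query 2 returns: [(6,)]

Reason: COUNT(*) includes NULLs, COUNT(column) excludes them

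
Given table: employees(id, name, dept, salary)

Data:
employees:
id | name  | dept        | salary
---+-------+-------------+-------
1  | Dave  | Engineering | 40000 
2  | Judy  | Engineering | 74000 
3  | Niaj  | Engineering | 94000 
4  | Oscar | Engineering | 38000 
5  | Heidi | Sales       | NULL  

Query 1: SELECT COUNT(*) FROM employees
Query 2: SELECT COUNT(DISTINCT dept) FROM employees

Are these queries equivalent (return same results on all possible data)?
No, not equivalent

Query 1 returns: [(5,)]
Query 2 returns: [(2,)]

Reason: COUNT(*) counts rows, COUNT(DISTINCT dept) counts unique depts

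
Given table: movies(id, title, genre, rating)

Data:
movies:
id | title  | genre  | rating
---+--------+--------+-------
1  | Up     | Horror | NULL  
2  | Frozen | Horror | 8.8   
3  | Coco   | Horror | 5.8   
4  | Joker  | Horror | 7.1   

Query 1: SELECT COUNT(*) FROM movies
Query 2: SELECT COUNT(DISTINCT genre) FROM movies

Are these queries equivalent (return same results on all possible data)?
No, not equivalent

Query 1 returns: [(4,)]
Query 2 returns: [(1,)]

Reason: COUNT(*) counts rows, COUNT(DISTINCT genre) counts unique genres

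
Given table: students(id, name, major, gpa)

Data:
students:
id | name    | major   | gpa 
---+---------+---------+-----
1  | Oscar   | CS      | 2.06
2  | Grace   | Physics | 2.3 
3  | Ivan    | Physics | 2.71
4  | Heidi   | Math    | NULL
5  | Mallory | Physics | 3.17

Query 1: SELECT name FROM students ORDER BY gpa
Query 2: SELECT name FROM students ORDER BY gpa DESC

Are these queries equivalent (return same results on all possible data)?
No, not equivalent

Query 1 returns: [('Heidi',), ('Oscar',), ('Grace',), ('Ivan',), ('Mallory',)]
Query 2 returns: [('Mallory',), ('Ivan',), ('Grace',), ('Oscar',), ('Heidi',)]

Reason: ASC vs DESC gives opposite ordering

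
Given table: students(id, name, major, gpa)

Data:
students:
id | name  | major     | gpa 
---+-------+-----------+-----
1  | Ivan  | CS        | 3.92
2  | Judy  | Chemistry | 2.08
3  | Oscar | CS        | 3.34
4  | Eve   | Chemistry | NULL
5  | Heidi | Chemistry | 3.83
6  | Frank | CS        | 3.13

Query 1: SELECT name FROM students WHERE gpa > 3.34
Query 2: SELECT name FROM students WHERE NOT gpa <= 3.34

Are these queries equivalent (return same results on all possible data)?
Yes, equivalent

Both queries return: [('Heidi',), ('Ivan',)]

Reason: Both filter gpa > 3.34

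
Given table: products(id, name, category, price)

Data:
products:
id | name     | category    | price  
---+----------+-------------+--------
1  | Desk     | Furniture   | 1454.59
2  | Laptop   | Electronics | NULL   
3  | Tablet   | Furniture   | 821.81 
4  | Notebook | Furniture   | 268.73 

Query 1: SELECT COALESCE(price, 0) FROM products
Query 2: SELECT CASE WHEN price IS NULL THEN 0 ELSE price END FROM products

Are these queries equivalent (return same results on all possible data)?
Yes, equivalent

Both queries return: [(0,), (268.73,), (821.81,), (1454.59,)]

Reason: COALESCE vs CASE for NULL handling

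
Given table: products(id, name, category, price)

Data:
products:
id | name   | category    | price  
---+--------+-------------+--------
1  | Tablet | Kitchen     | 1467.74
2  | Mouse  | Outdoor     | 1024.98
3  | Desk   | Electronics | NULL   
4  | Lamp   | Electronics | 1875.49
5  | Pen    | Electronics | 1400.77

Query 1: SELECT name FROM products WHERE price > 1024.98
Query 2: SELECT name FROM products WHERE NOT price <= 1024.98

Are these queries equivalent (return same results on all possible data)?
Yes, equivalent

Both queries return: [('Lamp',), ('Pen',), ('Tablet',)]

Reason: Both filter price > 1024.98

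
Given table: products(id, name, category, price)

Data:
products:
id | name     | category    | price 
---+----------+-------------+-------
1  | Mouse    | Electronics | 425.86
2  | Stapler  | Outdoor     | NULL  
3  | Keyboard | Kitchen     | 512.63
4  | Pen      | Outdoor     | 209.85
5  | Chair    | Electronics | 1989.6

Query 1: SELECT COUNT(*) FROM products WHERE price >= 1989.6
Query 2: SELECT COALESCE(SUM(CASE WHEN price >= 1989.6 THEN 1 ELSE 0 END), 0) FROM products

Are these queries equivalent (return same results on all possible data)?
Yes, equivalent

Both queries return: [(1,)]

Reason: COUNT with WHERE vs conditional SUM (COALESCE handles empty-table NULL)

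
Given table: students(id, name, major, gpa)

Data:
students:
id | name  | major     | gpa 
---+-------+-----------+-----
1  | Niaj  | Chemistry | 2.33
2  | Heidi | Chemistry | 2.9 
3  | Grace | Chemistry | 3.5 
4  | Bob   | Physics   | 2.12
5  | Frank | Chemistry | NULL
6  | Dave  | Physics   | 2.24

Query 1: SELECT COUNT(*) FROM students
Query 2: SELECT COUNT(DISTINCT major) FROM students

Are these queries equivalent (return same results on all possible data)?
No, not equivalent

Query 1 returns: [(6,)]
Query 2 returns: [(2,)]

Reason: COUNT(*) counts rows, COUNT(DISTINCT major) counts unique majors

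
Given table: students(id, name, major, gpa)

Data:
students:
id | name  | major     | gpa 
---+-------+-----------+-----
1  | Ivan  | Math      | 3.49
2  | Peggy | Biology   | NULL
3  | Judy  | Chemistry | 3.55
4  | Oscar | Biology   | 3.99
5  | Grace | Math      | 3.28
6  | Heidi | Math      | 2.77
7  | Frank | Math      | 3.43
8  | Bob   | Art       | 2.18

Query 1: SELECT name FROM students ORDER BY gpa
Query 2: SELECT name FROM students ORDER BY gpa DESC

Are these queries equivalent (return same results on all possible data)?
No, not equivalent

Query 1 returns: [('Peggy',), ('Bob',), ('Heidi',), ('Grace',), ('Frank',), ('Ivan',), ('Judy',), ('Oscar',)]
Query 2 returns: [('Oscar',), ('Judy',), ('Ivan',), ('Frank',), ('Grace',), ('Heidi',), ('Bob',), ('Peggy',)]

Reason: ASC vs DESC gives opposite ordering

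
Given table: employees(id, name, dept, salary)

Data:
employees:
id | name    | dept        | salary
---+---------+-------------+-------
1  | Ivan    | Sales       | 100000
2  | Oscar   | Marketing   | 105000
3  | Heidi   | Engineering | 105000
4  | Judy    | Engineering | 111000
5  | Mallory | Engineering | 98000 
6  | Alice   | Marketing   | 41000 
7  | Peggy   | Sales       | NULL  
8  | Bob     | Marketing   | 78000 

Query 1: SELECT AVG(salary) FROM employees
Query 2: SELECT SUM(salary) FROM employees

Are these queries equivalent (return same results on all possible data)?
No, not equivalent

Query 1 returns: [(91142.85714285714,)]
Query 2 returns: [(638000,)]

Reason: AVG vs SUM give different aggregate values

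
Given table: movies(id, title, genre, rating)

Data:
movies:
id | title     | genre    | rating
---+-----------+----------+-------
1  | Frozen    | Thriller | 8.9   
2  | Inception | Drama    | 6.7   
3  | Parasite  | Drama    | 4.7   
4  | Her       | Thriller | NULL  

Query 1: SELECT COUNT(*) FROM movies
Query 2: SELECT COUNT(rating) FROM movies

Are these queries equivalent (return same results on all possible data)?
No, not equivalent

Query 1 returns: [(4,)]
Query 2 returns: [(3,)]

Reason: COUNT(*) includes NULLs, COUNT(column) excludes them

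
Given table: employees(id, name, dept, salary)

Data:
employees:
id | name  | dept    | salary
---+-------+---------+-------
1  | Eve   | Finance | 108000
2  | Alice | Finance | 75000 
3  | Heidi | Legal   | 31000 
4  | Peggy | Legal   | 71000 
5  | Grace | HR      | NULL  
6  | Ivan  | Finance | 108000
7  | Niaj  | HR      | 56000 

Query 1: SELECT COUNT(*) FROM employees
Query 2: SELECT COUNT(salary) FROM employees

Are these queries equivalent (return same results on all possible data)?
No, not equivalent

Query 1 returns: [(7,)]
Query 2 returns: [(6,)]

Reason: COUNT(*) includes NULLs, COUNT(column) excludes them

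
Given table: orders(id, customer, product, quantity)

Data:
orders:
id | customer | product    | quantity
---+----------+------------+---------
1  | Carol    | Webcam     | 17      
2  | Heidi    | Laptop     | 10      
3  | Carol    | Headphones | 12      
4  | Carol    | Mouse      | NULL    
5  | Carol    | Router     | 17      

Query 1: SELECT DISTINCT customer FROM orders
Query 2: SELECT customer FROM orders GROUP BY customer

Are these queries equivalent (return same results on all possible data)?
Yes, equivalent

Both queries return: [('Carol',), ('Heidi',)]

Reason: Both get unique customers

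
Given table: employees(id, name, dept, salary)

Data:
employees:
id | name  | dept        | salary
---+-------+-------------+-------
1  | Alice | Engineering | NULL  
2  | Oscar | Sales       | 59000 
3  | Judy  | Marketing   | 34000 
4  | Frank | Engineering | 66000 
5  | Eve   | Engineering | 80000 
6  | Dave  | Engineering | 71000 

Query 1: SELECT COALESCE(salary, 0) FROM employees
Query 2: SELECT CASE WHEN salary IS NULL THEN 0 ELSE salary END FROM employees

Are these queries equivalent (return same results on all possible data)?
Yes, equivalent

Both queries return: [(0,), (34000,), (59000,), (66000,), (71000,), (80000,)]

Reason: COALESCE vs CASE for NULL handling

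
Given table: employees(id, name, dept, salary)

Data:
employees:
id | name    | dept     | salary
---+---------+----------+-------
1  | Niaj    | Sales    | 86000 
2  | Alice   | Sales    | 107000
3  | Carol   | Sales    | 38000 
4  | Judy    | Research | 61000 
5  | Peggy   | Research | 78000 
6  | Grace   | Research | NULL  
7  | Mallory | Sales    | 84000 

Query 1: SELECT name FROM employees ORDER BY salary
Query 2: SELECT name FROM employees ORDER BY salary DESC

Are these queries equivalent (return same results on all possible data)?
No, not equivalent

Query 1 returns: [('Grace',), ('Carol',), ('Judy',), ('Peggy',), ('Mallory',), ('Niaj',), ('Alice',)]
Query 2 returns: [('Alice',), ('Niaj',), ('Mallory',), ('Peggy',), ('Judy',), ('Carol',), ('Grace',)]

Reason: ASC vs DESC gives opposite ordering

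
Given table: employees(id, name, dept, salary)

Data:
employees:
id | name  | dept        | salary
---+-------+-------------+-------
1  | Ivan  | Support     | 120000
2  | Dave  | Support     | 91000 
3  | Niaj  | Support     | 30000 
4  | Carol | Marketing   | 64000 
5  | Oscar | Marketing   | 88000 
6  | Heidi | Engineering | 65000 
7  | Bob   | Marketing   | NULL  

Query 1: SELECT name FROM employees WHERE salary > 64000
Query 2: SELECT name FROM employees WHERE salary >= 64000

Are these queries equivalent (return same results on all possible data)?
No, not equivalent

Query 1 returns: [('Ivan',), ('Dave',), ('Oscar',), ('Heidi',)]
Query 2 returns: [('Ivan',), ('Dave',), ('Carol',), ('Oscar',), ('Heidi',)]

Reason: > vs >= gives different results when salary = 64000 exists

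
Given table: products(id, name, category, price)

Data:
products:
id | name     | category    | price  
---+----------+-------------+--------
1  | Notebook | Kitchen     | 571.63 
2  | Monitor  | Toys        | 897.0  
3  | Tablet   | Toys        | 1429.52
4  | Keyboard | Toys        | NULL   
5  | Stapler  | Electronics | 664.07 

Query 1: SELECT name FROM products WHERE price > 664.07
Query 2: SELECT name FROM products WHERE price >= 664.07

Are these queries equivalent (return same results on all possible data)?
No, not equivalent

Query 1 returns: [('Monitor',), ('Tablet',)]
Query 2 returns: [('Monitor',), ('Tablet',), ('Stapler',)]

Reason: > vs >= gives different results when price = 664.07 exists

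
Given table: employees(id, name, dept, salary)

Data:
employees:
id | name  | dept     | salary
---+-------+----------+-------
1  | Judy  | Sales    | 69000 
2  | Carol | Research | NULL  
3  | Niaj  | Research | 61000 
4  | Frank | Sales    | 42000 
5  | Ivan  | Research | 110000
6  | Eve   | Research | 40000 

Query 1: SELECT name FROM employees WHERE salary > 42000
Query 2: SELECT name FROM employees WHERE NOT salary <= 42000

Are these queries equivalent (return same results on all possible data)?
Yes, equivalent

Both queries return: [('Ivan',), ('Judy',), ('Niaj',)]

Reason: Both filter salary > 42000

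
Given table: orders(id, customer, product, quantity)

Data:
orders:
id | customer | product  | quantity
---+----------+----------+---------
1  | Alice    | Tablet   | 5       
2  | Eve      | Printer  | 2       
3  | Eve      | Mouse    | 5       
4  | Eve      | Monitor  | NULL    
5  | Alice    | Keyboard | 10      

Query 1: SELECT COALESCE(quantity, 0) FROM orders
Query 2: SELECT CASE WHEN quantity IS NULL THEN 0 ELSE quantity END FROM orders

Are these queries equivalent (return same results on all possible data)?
Yes, equivalent

Both queries return: [(0,), (2,), (5,), (5,), (10,)]

Reason: COALESCE vs CASE for NULL handling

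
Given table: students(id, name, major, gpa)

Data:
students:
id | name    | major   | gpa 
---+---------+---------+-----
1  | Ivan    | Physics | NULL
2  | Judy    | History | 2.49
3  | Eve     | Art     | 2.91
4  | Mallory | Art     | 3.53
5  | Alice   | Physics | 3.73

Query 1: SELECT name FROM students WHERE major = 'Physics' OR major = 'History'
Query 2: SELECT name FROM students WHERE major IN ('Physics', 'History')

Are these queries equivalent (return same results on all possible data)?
Yes, equivalent

Both queries return: [('Alice',), ('Ivan',), ('Judy',)]

Reason: OR vs IN are equivalent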